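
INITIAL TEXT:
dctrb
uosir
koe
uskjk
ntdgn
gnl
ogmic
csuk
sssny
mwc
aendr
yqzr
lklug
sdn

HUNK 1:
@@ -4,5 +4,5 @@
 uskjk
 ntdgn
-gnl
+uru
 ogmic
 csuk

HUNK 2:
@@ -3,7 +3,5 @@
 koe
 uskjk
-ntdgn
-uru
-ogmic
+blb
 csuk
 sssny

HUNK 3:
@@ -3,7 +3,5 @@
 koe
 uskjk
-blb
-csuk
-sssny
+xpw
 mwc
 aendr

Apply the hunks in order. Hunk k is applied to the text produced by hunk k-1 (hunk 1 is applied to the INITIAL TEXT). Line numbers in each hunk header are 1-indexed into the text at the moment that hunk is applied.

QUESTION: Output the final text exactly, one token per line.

Hunk 1: at line 4 remove [gnl] add [uru] -> 14 lines: dctrb uosir koe uskjk ntdgn uru ogmic csuk sssny mwc aendr yqzr lklug sdn
Hunk 2: at line 3 remove [ntdgn,uru,ogmic] add [blb] -> 12 lines: dctrb uosir koe uskjk blb csuk sssny mwc aendr yqzr lklug sdn
Hunk 3: at line 3 remove [blb,csuk,sssny] add [xpw] -> 10 lines: dctrb uosir koe uskjk xpw mwc aendr yqzr lklug sdn

Answer: dctrb
uosir
koe
uskjk
xpw
mwc
aendr
yqzr
lklug
sdn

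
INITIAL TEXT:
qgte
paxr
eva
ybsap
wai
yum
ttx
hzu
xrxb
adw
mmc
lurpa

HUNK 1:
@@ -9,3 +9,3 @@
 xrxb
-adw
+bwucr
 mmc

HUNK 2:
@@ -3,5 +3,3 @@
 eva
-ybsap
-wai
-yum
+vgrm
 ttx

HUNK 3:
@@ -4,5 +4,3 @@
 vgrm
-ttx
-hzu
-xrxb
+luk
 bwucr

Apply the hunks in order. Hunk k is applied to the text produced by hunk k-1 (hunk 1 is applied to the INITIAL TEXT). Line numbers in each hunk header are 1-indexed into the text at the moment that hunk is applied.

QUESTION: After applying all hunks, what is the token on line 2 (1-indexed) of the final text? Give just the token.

Hunk 1: at line 9 remove [adw] add [bwucr] -> 12 lines: qgte paxr eva ybsap wai yum ttx hzu xrxb bwucr mmc lurpa
Hunk 2: at line 3 remove [ybsap,wai,yum] add [vgrm] -> 10 lines: qgte paxr eva vgrm ttx hzu xrxb bwucr mmc lurpa
Hunk 3: at line 4 remove [ttx,hzu,xrxb] add [luk] -> 8 lines: qgte paxr eva vgrm luk bwucr mmc lurpa
Final line 2: paxr

Answer: paxr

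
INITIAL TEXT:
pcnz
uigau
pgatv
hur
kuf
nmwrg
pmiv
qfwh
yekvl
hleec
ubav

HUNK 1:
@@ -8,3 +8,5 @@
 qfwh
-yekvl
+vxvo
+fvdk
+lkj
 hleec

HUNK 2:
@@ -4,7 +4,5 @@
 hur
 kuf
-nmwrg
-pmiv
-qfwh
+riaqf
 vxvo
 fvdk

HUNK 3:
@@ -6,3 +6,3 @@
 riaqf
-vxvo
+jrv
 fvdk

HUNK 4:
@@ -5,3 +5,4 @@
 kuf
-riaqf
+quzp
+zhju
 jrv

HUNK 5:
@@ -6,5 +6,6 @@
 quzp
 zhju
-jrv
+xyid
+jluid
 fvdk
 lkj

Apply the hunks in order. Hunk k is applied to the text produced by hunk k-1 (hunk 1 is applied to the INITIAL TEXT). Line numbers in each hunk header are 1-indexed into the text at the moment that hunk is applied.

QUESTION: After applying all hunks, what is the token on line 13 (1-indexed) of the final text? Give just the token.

Hunk 1: at line 8 remove [yekvl] add [vxvo,fvdk,lkj] -> 13 lines: pcnz uigau pgatv hur kuf nmwrg pmiv qfwh vxvo fvdk lkj hleec ubav
Hunk 2: at line 4 remove [nmwrg,pmiv,qfwh] add [riaqf] -> 11 lines: pcnz uigau pgatv hur kuf riaqf vxvo fvdk lkj hleec ubav
Hunk 3: at line 6 remove [vxvo] add [jrv] -> 11 lines: pcnz uigau pgatv hur kuf riaqf jrv fvdk lkj hleec ubav
Hunk 4: at line 5 remove [riaqf] add [quzp,zhju] -> 12 lines: pcnz uigau pgatv hur kuf quzp zhju jrv fvdk lkj hleec ubav
Hunk 5: at line 6 remove [jrv] add [xyid,jluid] -> 13 lines: pcnz uigau pgatv hur kuf quzp zhju xyid jluid fvdk lkj hleec ubav
Final line 13: ubav

Answer: ubav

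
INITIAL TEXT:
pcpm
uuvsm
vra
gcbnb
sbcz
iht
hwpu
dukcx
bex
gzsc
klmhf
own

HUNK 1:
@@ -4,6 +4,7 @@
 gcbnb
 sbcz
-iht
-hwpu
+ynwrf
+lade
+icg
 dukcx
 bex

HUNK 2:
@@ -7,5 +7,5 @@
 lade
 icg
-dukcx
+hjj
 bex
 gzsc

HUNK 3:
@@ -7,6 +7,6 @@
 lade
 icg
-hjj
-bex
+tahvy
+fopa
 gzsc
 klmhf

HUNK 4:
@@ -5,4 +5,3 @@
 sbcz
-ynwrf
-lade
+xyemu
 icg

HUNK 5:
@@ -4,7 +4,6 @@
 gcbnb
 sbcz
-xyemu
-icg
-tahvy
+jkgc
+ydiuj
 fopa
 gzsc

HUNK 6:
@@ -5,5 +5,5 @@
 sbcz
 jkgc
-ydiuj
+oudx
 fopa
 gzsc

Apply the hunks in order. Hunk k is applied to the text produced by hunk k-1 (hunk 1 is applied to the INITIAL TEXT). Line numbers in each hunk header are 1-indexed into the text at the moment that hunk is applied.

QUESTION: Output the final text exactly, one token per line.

Hunk 1: at line 4 remove [iht,hwpu] add [ynwrf,lade,icg] -> 13 lines: pcpm uuvsm vra gcbnb sbcz ynwrf lade icg dukcx bex gzsc klmhf own
Hunk 2: at line 7 remove [dukcx] add [hjj] -> 13 lines: pcpm uuvsm vra gcbnb sbcz ynwrf lade icg hjj bex gzsc klmhf own
Hunk 3: at line 7 remove [hjj,bex] add [tahvy,fopa] -> 13 lines: pcpm uuvsm vra gcbnb sbcz ynwrf lade icg tahvy fopa gzsc klmhf own
Hunk 4: at line 5 remove [ynwrf,lade] add [xyemu] -> 12 lines: pcpm uuvsm vra gcbnb sbcz xyemu icg tahvy fopa gzsc klmhf own
Hunk 5: at line 4 remove [xyemu,icg,tahvy] add [jkgc,ydiuj] -> 11 lines: pcpm uuvsm vra gcbnb sbcz jkgc ydiuj fopa gzsc klmhf own
Hunk 6: at line 5 remove [ydiuj] add [oudx] -> 11 lines: pcpm uuvsm vra gcbnb sbcz jkgc oudx fopa gzsc klmhf own

Answer: pcpm
uuvsm
vra
gcbnb
sbcz
jkgc
oudx
fopa
gzsc
klmhf
own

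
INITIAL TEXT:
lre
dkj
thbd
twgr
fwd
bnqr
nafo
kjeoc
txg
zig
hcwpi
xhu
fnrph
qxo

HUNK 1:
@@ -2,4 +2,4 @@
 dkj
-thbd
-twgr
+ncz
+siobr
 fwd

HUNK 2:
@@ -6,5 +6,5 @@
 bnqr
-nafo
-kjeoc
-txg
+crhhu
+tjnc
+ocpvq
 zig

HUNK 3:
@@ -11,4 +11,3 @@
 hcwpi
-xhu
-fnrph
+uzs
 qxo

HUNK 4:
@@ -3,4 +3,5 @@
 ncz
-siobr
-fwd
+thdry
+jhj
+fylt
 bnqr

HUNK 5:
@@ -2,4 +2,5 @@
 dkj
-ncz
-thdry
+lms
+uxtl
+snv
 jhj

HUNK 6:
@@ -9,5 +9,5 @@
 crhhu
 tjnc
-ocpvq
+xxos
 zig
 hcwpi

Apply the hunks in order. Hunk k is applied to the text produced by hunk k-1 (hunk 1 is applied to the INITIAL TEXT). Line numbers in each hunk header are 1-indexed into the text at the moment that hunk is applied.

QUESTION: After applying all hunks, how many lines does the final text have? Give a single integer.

Hunk 1: at line 2 remove [thbd,twgr] add [ncz,siobr] -> 14 lines: lre dkj ncz siobr fwd bnqr nafo kjeoc txg zig hcwpi xhu fnrph qxo
Hunk 2: at line 6 remove [nafo,kjeoc,txg] add [crhhu,tjnc,ocpvq] -> 14 lines: lre dkj ncz siobr fwd bnqr crhhu tjnc ocpvq zig hcwpi xhu fnrph qxo
Hunk 3: at line 11 remove [xhu,fnrph] add [uzs] -> 13 lines: lre dkj ncz siobr fwd bnqr crhhu tjnc ocpvq zig hcwpi uzs qxo
Hunk 4: at line 3 remove [siobr,fwd] add [thdry,jhj,fylt] -> 14 lines: lre dkj ncz thdry jhj fylt bnqr crhhu tjnc ocpvq zig hcwpi uzs qxo
Hunk 5: at line 2 remove [ncz,thdry] add [lms,uxtl,snv] -> 15 lines: lre dkj lms uxtl snv jhj fylt bnqr crhhu tjnc ocpvq zig hcwpi uzs qxo
Hunk 6: at line 9 remove [ocpvq] add [xxos] -> 15 lines: lre dkj lms uxtl snv jhj fylt bnqr crhhu tjnc xxos zig hcwpi uzs qxo
Final line count: 15

Answer: 15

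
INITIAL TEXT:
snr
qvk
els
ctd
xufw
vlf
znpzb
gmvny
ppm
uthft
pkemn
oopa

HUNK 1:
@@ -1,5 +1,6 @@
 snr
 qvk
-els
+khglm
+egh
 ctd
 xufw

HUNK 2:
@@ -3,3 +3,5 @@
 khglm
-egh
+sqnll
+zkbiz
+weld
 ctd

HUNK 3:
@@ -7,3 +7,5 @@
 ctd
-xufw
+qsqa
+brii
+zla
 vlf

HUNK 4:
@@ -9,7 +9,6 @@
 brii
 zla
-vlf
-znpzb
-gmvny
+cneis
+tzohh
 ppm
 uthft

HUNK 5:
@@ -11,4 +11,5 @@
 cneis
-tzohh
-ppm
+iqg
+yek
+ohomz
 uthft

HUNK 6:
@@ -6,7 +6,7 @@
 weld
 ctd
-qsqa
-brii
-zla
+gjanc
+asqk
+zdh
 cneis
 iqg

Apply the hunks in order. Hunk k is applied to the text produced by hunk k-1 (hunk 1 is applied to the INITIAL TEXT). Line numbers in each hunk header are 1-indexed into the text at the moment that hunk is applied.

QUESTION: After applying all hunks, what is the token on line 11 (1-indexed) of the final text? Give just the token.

Hunk 1: at line 1 remove [els] add [khglm,egh] -> 13 lines: snr qvk khglm egh ctd xufw vlf znpzb gmvny ppm uthft pkemn oopa
Hunk 2: at line 3 remove [egh] add [sqnll,zkbiz,weld] -> 15 lines: snr qvk khglm sqnll zkbiz weld ctd xufw vlf znpzb gmvny ppm uthft pkemn oopa
Hunk 3: at line 7 remove [xufw] add [qsqa,brii,zla] -> 17 lines: snr qvk khglm sqnll zkbiz weld ctd qsqa brii zla vlf znpzb gmvny ppm uthft pkemn oopa
Hunk 4: at line 9 remove [vlf,znpzb,gmvny] add [cneis,tzohh] -> 16 lines: snr qvk khglm sqnll zkbiz weld ctd qsqa brii zla cneis tzohh ppm uthft pkemn oopa
Hunk 5: at line 11 remove [tzohh,ppm] add [iqg,yek,ohomz] -> 17 lines: snr qvk khglm sqnll zkbiz weld ctd qsqa brii zla cneis iqg yek ohomz uthft pkemn oopa
Hunk 6: at line 6 remove [qsqa,brii,zla] add [gjanc,asqk,zdh] -> 17 lines: snr qvk khglm sqnll zkbiz weld ctd gjanc asqk zdh cneis iqg yek ohomz uthft pkemn oopa
Final line 11: cneis

Answer: cneis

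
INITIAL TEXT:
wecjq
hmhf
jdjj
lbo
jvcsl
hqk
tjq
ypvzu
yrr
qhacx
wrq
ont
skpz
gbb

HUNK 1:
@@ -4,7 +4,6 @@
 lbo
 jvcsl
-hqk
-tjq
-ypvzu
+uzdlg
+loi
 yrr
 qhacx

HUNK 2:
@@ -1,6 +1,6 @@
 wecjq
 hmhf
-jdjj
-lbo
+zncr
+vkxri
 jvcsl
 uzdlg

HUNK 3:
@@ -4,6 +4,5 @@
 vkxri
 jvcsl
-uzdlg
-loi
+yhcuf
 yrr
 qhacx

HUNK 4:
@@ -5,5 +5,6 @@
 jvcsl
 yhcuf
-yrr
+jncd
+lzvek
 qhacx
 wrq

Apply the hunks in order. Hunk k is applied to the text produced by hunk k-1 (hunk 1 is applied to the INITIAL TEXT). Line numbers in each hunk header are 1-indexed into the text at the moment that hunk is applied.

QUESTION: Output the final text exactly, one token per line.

Hunk 1: at line 4 remove [hqk,tjq,ypvzu] add [uzdlg,loi] -> 13 lines: wecjq hmhf jdjj lbo jvcsl uzdlg loi yrr qhacx wrq ont skpz gbb
Hunk 2: at line 1 remove [jdjj,lbo] add [zncr,vkxri] -> 13 lines: wecjq hmhf zncr vkxri jvcsl uzdlg loi yrr qhacx wrq ont skpz gbb
Hunk 3: at line 4 remove [uzdlg,loi] add [yhcuf] -> 12 lines: wecjq hmhf zncr vkxri jvcsl yhcuf yrr qhacx wrq ont skpz gbb
Hunk 4: at line 5 remove [yrr] add [jncd,lzvek] -> 13 lines: wecjq hmhf zncr vkxri jvcsl yhcuf jncd lzvek qhacx wrq ont skpz gbb

Answer: wecjq
hmhf
zncr
vkxri
jvcsl
yhcuf
jncd
lzvek
qhacx
wrq
ont
skpz
gbb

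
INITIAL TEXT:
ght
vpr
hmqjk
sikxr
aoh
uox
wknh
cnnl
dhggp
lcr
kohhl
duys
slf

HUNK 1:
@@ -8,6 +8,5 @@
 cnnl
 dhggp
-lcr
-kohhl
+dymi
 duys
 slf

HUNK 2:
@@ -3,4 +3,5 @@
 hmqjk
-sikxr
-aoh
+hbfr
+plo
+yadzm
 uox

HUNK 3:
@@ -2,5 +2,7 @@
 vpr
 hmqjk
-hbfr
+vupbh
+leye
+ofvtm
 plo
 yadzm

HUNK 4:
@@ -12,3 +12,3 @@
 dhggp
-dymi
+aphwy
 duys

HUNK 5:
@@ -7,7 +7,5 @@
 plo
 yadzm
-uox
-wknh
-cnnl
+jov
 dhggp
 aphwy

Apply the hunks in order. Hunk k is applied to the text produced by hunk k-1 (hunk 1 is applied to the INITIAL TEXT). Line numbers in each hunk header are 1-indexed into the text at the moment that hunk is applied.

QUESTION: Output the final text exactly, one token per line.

Hunk 1: at line 8 remove [lcr,kohhl] add [dymi] -> 12 lines: ght vpr hmqjk sikxr aoh uox wknh cnnl dhggp dymi duys slf
Hunk 2: at line 3 remove [sikxr,aoh] add [hbfr,plo,yadzm] -> 13 lines: ght vpr hmqjk hbfr plo yadzm uox wknh cnnl dhggp dymi duys slf
Hunk 3: at line 2 remove [hbfr] add [vupbh,leye,ofvtm] -> 15 lines: ght vpr hmqjk vupbh leye ofvtm plo yadzm uox wknh cnnl dhggp dymi duys slf
Hunk 4: at line 12 remove [dymi] add [aphwy] -> 15 lines: ght vpr hmqjk vupbh leye ofvtm plo yadzm uox wknh cnnl dhggp aphwy duys slf
Hunk 5: at line 7 remove [uox,wknh,cnnl] add [jov] -> 13 lines: ght vpr hmqjk vupbh leye ofvtm plo yadzm jov dhggp aphwy duys slf

Answer: ght
vpr
hmqjk
vupbh
leye
ofvtm
plo
yadzm
jov
dhggp
aphwy
duys
slf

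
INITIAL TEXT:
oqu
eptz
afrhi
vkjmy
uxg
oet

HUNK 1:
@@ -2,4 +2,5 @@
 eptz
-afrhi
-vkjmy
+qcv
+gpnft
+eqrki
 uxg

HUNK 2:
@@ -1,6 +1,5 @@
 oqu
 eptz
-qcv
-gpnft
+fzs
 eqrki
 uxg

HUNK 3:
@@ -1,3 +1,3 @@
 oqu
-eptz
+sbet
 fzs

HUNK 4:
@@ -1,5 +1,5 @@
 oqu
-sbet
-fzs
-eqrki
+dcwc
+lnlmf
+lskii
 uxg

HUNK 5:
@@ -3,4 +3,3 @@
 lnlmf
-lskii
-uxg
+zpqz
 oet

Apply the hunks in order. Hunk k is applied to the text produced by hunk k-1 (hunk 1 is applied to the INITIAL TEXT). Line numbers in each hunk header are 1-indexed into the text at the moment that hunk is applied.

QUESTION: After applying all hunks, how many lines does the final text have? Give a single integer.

Answer: 5

Derivation:
Hunk 1: at line 2 remove [afrhi,vkjmy] add [qcv,gpnft,eqrki] -> 7 lines: oqu eptz qcv gpnft eqrki uxg oet
Hunk 2: at line 1 remove [qcv,gpnft] add [fzs] -> 6 lines: oqu eptz fzs eqrki uxg oet
Hunk 3: at line 1 remove [eptz] add [sbet] -> 6 lines: oqu sbet fzs eqrki uxg oet
Hunk 4: at line 1 remove [sbet,fzs,eqrki] add [dcwc,lnlmf,lskii] -> 6 lines: oqu dcwc lnlmf lskii uxg oet
Hunk 5: at line 3 remove [lskii,uxg] add [zpqz] -> 5 lines: oqu dcwc lnlmf zpqz oet
Final line count: 5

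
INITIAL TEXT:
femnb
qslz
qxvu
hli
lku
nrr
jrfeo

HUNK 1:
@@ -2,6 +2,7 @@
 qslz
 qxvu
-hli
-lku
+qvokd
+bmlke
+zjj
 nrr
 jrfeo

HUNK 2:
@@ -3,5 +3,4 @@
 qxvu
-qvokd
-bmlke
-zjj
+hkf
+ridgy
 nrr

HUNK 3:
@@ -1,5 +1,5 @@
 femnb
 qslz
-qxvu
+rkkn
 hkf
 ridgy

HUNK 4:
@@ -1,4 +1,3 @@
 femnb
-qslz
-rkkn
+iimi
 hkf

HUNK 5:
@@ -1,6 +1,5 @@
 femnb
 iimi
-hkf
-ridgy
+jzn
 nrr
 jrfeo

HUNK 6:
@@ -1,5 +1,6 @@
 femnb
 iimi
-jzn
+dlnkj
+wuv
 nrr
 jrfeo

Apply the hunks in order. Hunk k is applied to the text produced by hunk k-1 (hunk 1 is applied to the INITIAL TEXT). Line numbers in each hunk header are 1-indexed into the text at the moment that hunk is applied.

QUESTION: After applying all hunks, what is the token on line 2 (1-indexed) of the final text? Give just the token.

Answer: iimi

Derivation:
Hunk 1: at line 2 remove [hli,lku] add [qvokd,bmlke,zjj] -> 8 lines: femnb qslz qxvu qvokd bmlke zjj nrr jrfeo
Hunk 2: at line 3 remove [qvokd,bmlke,zjj] add [hkf,ridgy] -> 7 lines: femnb qslz qxvu hkf ridgy nrr jrfeo
Hunk 3: at line 1 remove [qxvu] add [rkkn] -> 7 lines: femnb qslz rkkn hkf ridgy nrr jrfeo
Hunk 4: at line 1 remove [qslz,rkkn] add [iimi] -> 6 lines: femnb iimi hkf ridgy nrr jrfeo
Hunk 5: at line 1 remove [hkf,ridgy] add [jzn] -> 5 lines: femnb iimi jzn nrr jrfeo
Hunk 6: at line 1 remove [jzn] add [dlnkj,wuv] -> 6 lines: femnb iimi dlnkj wuv nrr jrfeo
Final line 2: iimi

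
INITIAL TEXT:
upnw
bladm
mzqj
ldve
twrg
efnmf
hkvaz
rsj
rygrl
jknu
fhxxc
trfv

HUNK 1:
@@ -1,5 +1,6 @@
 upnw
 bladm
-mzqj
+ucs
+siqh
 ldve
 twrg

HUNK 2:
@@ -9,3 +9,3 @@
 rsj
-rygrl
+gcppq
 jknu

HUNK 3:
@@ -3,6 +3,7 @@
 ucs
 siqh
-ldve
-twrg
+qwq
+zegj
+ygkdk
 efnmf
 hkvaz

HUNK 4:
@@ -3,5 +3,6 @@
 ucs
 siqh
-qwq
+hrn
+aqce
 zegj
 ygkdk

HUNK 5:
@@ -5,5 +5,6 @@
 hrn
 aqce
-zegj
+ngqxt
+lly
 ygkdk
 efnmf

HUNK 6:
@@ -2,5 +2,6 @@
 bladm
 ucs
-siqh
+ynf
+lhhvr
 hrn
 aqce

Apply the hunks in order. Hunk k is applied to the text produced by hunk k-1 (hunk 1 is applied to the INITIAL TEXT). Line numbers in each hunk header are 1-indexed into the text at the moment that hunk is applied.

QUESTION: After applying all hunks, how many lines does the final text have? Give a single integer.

Hunk 1: at line 1 remove [mzqj] add [ucs,siqh] -> 13 lines: upnw bladm ucs siqh ldve twrg efnmf hkvaz rsj rygrl jknu fhxxc trfv
Hunk 2: at line 9 remove [rygrl] add [gcppq] -> 13 lines: upnw bladm ucs siqh ldve twrg efnmf hkvaz rsj gcppq jknu fhxxc trfv
Hunk 3: at line 3 remove [ldve,twrg] add [qwq,zegj,ygkdk] -> 14 lines: upnw bladm ucs siqh qwq zegj ygkdk efnmf hkvaz rsj gcppq jknu fhxxc trfv
Hunk 4: at line 3 remove [qwq] add [hrn,aqce] -> 15 lines: upnw bladm ucs siqh hrn aqce zegj ygkdk efnmf hkvaz rsj gcppq jknu fhxxc trfv
Hunk 5: at line 5 remove [zegj] add [ngqxt,lly] -> 16 lines: upnw bladm ucs siqh hrn aqce ngqxt lly ygkdk efnmf hkvaz rsj gcppq jknu fhxxc trfv
Hunk 6: at line 2 remove [siqh] add [ynf,lhhvr] -> 17 lines: upnw bladm ucs ynf lhhvr hrn aqce ngqxt lly ygkdk efnmf hkvaz rsj gcppq jknu fhxxc trfv
Final line count: 17

Answer: 17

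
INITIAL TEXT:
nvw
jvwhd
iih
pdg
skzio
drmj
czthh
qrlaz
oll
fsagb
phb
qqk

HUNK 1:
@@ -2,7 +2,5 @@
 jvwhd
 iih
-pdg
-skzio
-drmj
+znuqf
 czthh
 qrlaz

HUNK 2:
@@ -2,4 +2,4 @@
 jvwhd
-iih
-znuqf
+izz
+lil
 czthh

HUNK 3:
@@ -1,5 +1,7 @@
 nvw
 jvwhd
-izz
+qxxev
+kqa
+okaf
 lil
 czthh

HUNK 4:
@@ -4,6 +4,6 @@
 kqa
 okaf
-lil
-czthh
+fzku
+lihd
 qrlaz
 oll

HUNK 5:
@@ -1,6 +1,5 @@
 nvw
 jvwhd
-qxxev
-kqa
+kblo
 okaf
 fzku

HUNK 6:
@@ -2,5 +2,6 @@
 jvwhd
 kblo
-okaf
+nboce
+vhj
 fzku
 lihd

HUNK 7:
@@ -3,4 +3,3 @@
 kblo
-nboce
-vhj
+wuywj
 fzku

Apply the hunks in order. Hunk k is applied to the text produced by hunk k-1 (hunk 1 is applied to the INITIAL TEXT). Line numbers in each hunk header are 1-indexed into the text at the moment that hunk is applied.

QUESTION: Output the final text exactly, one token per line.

Hunk 1: at line 2 remove [pdg,skzio,drmj] add [znuqf] -> 10 lines: nvw jvwhd iih znuqf czthh qrlaz oll fsagb phb qqk
Hunk 2: at line 2 remove [iih,znuqf] add [izz,lil] -> 10 lines: nvw jvwhd izz lil czthh qrlaz oll fsagb phb qqk
Hunk 3: at line 1 remove [izz] add [qxxev,kqa,okaf] -> 12 lines: nvw jvwhd qxxev kqa okaf lil czthh qrlaz oll fsagb phb qqk
Hunk 4: at line 4 remove [lil,czthh] add [fzku,lihd] -> 12 lines: nvw jvwhd qxxev kqa okaf fzku lihd qrlaz oll fsagb phb qqk
Hunk 5: at line 1 remove [qxxev,kqa] add [kblo] -> 11 lines: nvw jvwhd kblo okaf fzku lihd qrlaz oll fsagb phb qqk
Hunk 6: at line 2 remove [okaf] add [nboce,vhj] -> 12 lines: nvw jvwhd kblo nboce vhj fzku lihd qrlaz oll fsagb phb qqk
Hunk 7: at line 3 remove [nboce,vhj] add [wuywj] -> 11 lines: nvw jvwhd kblo wuywj fzku lihd qrlaz oll fsagb phb qqk

Answer: nvw
jvwhd
kblo
wuywj
fzku
lihd
qrlaz
oll
fsagb
phb
qqk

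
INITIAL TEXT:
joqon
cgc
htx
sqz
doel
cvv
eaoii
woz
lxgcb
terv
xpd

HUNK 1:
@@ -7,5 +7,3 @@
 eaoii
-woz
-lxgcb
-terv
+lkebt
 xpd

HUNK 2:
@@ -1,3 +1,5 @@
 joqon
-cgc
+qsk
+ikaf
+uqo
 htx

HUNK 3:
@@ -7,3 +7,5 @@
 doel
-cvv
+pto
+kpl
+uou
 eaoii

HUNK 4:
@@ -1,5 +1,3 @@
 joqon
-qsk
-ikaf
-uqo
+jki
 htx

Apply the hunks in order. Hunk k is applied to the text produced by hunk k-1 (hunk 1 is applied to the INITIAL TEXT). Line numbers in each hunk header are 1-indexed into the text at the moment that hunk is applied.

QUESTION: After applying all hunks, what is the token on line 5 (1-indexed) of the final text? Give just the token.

Hunk 1: at line 7 remove [woz,lxgcb,terv] add [lkebt] -> 9 lines: joqon cgc htx sqz doel cvv eaoii lkebt xpd
Hunk 2: at line 1 remove [cgc] add [qsk,ikaf,uqo] -> 11 lines: joqon qsk ikaf uqo htx sqz doel cvv eaoii lkebt xpd
Hunk 3: at line 7 remove [cvv] add [pto,kpl,uou] -> 13 lines: joqon qsk ikaf uqo htx sqz doel pto kpl uou eaoii lkebt xpd
Hunk 4: at line 1 remove [qsk,ikaf,uqo] add [jki] -> 11 lines: joqon jki htx sqz doel pto kpl uou eaoii lkebt xpd
Final line 5: doel

Answer: doel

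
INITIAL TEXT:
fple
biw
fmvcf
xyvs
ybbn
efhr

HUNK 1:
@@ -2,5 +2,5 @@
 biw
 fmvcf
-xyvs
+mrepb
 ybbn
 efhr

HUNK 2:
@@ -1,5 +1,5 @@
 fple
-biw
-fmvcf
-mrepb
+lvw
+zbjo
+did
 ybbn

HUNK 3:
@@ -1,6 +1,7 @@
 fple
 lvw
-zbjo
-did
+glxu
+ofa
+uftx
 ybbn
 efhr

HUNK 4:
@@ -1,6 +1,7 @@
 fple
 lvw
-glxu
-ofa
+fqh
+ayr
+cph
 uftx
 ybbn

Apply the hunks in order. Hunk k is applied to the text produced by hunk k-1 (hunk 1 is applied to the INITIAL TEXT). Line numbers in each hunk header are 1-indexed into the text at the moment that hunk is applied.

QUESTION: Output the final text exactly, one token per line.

Hunk 1: at line 2 remove [xyvs] add [mrepb] -> 6 lines: fple biw fmvcf mrepb ybbn efhr
Hunk 2: at line 1 remove [biw,fmvcf,mrepb] add [lvw,zbjo,did] -> 6 lines: fple lvw zbjo did ybbn efhr
Hunk 3: at line 1 remove [zbjo,did] add [glxu,ofa,uftx] -> 7 lines: fple lvw glxu ofa uftx ybbn efhr
Hunk 4: at line 1 remove [glxu,ofa] add [fqh,ayr,cph] -> 8 lines: fple lvw fqh ayr cph uftx ybbn efhr

Answer: fple
lvw
fqh
ayr
cph
uftx
ybbn
efhr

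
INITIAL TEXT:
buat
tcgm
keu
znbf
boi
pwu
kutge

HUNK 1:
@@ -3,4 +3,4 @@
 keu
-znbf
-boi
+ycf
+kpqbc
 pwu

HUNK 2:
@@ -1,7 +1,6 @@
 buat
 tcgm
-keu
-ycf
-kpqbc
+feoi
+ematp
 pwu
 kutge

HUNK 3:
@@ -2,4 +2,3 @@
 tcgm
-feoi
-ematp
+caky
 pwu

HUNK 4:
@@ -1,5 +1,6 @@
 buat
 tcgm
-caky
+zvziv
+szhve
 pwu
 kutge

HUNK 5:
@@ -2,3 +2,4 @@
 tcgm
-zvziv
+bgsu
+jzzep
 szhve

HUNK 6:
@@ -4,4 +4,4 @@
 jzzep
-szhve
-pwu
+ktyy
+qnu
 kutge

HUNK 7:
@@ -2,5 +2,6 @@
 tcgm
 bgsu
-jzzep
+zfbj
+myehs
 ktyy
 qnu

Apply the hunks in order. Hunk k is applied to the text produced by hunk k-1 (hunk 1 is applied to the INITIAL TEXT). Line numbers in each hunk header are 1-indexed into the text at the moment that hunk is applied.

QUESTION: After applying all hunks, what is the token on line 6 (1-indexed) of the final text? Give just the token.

Hunk 1: at line 3 remove [znbf,boi] add [ycf,kpqbc] -> 7 lines: buat tcgm keu ycf kpqbc pwu kutge
Hunk 2: at line 1 remove [keu,ycf,kpqbc] add [feoi,ematp] -> 6 lines: buat tcgm feoi ematp pwu kutge
Hunk 3: at line 2 remove [feoi,ematp] add [caky] -> 5 lines: buat tcgm caky pwu kutge
Hunk 4: at line 1 remove [caky] add [zvziv,szhve] -> 6 lines: buat tcgm zvziv szhve pwu kutge
Hunk 5: at line 2 remove [zvziv] add [bgsu,jzzep] -> 7 lines: buat tcgm bgsu jzzep szhve pwu kutge
Hunk 6: at line 4 remove [szhve,pwu] add [ktyy,qnu] -> 7 lines: buat tcgm bgsu jzzep ktyy qnu kutge
Hunk 7: at line 2 remove [jzzep] add [zfbj,myehs] -> 8 lines: buat tcgm bgsu zfbj myehs ktyy qnu kutge
Final line 6: ktyy

Answer: ktyy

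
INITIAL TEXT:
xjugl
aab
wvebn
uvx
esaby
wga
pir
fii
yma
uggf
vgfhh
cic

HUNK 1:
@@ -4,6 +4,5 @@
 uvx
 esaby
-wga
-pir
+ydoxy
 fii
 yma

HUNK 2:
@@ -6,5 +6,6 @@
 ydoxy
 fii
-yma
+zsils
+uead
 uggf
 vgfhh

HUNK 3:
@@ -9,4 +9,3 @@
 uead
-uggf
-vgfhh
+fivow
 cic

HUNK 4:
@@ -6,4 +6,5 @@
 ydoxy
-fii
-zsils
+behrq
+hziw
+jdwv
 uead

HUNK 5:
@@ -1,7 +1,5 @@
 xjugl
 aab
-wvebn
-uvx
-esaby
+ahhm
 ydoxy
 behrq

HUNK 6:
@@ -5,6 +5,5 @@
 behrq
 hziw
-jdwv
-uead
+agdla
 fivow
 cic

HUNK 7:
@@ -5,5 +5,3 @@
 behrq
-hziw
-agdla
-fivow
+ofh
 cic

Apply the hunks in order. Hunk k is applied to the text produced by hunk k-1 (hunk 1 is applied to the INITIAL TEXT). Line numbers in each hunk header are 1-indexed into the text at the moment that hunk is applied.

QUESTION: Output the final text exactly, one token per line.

Hunk 1: at line 4 remove [wga,pir] add [ydoxy] -> 11 lines: xjugl aab wvebn uvx esaby ydoxy fii yma uggf vgfhh cic
Hunk 2: at line 6 remove [yma] add [zsils,uead] -> 12 lines: xjugl aab wvebn uvx esaby ydoxy fii zsils uead uggf vgfhh cic
Hunk 3: at line 9 remove [uggf,vgfhh] add [fivow] -> 11 lines: xjugl aab wvebn uvx esaby ydoxy fii zsils uead fivow cic
Hunk 4: at line 6 remove [fii,zsils] add [behrq,hziw,jdwv] -> 12 lines: xjugl aab wvebn uvx esaby ydoxy behrq hziw jdwv uead fivow cic
Hunk 5: at line 1 remove [wvebn,uvx,esaby] add [ahhm] -> 10 lines: xjugl aab ahhm ydoxy behrq hziw jdwv uead fivow cic
Hunk 6: at line 5 remove [jdwv,uead] add [agdla] -> 9 lines: xjugl aab ahhm ydoxy behrq hziw agdla fivow cic
Hunk 7: at line 5 remove [hziw,agdla,fivow] add [ofh] -> 7 lines: xjugl aab ahhm ydoxy behrq ofh cic

Answer: xjugl
aab
ahhm
ydoxy
behrq
ofh
cic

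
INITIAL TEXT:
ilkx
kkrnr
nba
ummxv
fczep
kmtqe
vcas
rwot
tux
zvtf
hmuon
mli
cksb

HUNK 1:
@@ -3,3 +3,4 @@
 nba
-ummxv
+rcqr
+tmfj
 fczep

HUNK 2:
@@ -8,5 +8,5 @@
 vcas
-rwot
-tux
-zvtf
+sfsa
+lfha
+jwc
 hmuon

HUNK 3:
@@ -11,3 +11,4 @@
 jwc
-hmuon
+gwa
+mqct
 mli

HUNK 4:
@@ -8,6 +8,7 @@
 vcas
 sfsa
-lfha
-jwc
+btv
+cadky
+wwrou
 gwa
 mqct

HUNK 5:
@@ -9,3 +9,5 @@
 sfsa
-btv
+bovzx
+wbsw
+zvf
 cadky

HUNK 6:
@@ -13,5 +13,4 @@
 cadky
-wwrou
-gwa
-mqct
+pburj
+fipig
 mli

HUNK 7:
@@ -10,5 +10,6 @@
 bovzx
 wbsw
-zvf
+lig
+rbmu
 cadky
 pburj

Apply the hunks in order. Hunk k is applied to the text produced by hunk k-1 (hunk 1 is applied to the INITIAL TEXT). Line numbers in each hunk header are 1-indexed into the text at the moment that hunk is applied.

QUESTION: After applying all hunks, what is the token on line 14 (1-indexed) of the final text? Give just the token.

Hunk 1: at line 3 remove [ummxv] add [rcqr,tmfj] -> 14 lines: ilkx kkrnr nba rcqr tmfj fczep kmtqe vcas rwot tux zvtf hmuon mli cksb
Hunk 2: at line 8 remove [rwot,tux,zvtf] add [sfsa,lfha,jwc] -> 14 lines: ilkx kkrnr nba rcqr tmfj fczep kmtqe vcas sfsa lfha jwc hmuon mli cksb
Hunk 3: at line 11 remove [hmuon] add [gwa,mqct] -> 15 lines: ilkx kkrnr nba rcqr tmfj fczep kmtqe vcas sfsa lfha jwc gwa mqct mli cksb
Hunk 4: at line 8 remove [lfha,jwc] add [btv,cadky,wwrou] -> 16 lines: ilkx kkrnr nba rcqr tmfj fczep kmtqe vcas sfsa btv cadky wwrou gwa mqct mli cksb
Hunk 5: at line 9 remove [btv] add [bovzx,wbsw,zvf] -> 18 lines: ilkx kkrnr nba rcqr tmfj fczep kmtqe vcas sfsa bovzx wbsw zvf cadky wwrou gwa mqct mli cksb
Hunk 6: at line 13 remove [wwrou,gwa,mqct] add [pburj,fipig] -> 17 lines: ilkx kkrnr nba rcqr tmfj fczep kmtqe vcas sfsa bovzx wbsw zvf cadky pburj fipig mli cksb
Hunk 7: at line 10 remove [zvf] add [lig,rbmu] -> 18 lines: ilkx kkrnr nba rcqr tmfj fczep kmtqe vcas sfsa bovzx wbsw lig rbmu cadky pburj fipig mli cksb
Final line 14: cadky

Answer: cadky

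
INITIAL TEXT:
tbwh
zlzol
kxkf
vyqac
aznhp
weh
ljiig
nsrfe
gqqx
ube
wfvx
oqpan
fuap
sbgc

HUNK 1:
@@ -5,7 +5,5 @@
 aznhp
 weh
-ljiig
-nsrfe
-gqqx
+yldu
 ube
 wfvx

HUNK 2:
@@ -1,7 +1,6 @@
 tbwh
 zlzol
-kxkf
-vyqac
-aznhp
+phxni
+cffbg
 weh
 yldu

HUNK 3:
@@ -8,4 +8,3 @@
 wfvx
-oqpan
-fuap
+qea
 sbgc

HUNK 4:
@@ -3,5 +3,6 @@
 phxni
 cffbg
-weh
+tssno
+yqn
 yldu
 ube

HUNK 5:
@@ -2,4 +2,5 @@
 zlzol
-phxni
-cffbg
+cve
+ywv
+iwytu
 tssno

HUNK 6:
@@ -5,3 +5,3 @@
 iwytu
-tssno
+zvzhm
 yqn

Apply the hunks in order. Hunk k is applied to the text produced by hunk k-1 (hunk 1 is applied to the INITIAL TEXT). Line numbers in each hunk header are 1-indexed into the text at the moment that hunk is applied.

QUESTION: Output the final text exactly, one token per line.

Answer: tbwh
zlzol
cve
ywv
iwytu
zvzhm
yqn
yldu
ube
wfvx
qea
sbgc

Derivation:
Hunk 1: at line 5 remove [ljiig,nsrfe,gqqx] add [yldu] -> 12 lines: tbwh zlzol kxkf vyqac aznhp weh yldu ube wfvx oqpan fuap sbgc
Hunk 2: at line 1 remove [kxkf,vyqac,aznhp] add [phxni,cffbg] -> 11 lines: tbwh zlzol phxni cffbg weh yldu ube wfvx oqpan fuap sbgc
Hunk 3: at line 8 remove [oqpan,fuap] add [qea] -> 10 lines: tbwh zlzol phxni cffbg weh yldu ube wfvx qea sbgc
Hunk 4: at line 3 remove [weh] add [tssno,yqn] -> 11 lines: tbwh zlzol phxni cffbg tssno yqn yldu ube wfvx qea sbgc
Hunk 5: at line 2 remove [phxni,cffbg] add [cve,ywv,iwytu] -> 12 lines: tbwh zlzol cve ywv iwytu tssno yqn yldu ube wfvx qea sbgc
Hunk 6: at line 5 remove [tssno] add [zvzhm] -> 12 lines: tbwh zlzol cve ywv iwytu zvzhm yqn yldu ube wfvx qea sbgc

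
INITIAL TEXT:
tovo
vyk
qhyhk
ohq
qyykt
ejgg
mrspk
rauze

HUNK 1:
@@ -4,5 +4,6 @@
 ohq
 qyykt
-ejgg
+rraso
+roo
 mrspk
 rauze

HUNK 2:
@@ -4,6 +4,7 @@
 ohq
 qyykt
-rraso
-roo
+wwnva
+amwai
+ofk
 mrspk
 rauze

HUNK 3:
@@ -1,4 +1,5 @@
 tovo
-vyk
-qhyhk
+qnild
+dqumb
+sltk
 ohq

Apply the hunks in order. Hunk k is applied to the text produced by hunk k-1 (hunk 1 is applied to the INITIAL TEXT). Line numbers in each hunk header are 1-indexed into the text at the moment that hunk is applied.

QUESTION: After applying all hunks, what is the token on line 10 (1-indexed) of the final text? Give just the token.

Hunk 1: at line 4 remove [ejgg] add [rraso,roo] -> 9 lines: tovo vyk qhyhk ohq qyykt rraso roo mrspk rauze
Hunk 2: at line 4 remove [rraso,roo] add [wwnva,amwai,ofk] -> 10 lines: tovo vyk qhyhk ohq qyykt wwnva amwai ofk mrspk rauze
Hunk 3: at line 1 remove [vyk,qhyhk] add [qnild,dqumb,sltk] -> 11 lines: tovo qnild dqumb sltk ohq qyykt wwnva amwai ofk mrspk rauze
Final line 10: mrspk

Answer: mrspk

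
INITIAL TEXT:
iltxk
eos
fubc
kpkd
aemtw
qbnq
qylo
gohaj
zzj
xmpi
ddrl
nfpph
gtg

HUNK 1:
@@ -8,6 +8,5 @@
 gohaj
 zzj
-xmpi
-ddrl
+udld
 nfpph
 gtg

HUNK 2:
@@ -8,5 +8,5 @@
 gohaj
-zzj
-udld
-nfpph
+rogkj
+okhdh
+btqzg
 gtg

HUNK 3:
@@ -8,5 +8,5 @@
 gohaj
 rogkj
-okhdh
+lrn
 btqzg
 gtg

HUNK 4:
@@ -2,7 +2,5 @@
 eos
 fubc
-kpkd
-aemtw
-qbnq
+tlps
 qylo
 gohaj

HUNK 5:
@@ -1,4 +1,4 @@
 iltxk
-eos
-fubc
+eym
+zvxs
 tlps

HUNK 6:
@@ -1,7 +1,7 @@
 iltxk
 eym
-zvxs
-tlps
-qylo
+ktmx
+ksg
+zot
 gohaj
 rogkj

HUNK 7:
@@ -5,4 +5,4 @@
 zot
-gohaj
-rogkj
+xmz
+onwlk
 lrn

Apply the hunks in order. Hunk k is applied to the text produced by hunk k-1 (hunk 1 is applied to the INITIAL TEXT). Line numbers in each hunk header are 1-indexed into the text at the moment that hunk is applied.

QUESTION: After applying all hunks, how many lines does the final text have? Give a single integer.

Answer: 10

Derivation:
Hunk 1: at line 8 remove [xmpi,ddrl] add [udld] -> 12 lines: iltxk eos fubc kpkd aemtw qbnq qylo gohaj zzj udld nfpph gtg
Hunk 2: at line 8 remove [zzj,udld,nfpph] add [rogkj,okhdh,btqzg] -> 12 lines: iltxk eos fubc kpkd aemtw qbnq qylo gohaj rogkj okhdh btqzg gtg
Hunk 3: at line 8 remove [okhdh] add [lrn] -> 12 lines: iltxk eos fubc kpkd aemtw qbnq qylo gohaj rogkj lrn btqzg gtg
Hunk 4: at line 2 remove [kpkd,aemtw,qbnq] add [tlps] -> 10 lines: iltxk eos fubc tlps qylo gohaj rogkj lrn btqzg gtg
Hunk 5: at line 1 remove [eos,fubc] add [eym,zvxs] -> 10 lines: iltxk eym zvxs tlps qylo gohaj rogkj lrn btqzg gtg
Hunk 6: at line 1 remove [zvxs,tlps,qylo] add [ktmx,ksg,zot] -> 10 lines: iltxk eym ktmx ksg zot gohaj rogkj lrn btqzg gtg
Hunk 7: at line 5 remove [gohaj,rogkj] add [xmz,onwlk] -> 10 lines: iltxk eym ktmx ksg zot xmz onwlk lrn btqzg gtg
Final line count: 10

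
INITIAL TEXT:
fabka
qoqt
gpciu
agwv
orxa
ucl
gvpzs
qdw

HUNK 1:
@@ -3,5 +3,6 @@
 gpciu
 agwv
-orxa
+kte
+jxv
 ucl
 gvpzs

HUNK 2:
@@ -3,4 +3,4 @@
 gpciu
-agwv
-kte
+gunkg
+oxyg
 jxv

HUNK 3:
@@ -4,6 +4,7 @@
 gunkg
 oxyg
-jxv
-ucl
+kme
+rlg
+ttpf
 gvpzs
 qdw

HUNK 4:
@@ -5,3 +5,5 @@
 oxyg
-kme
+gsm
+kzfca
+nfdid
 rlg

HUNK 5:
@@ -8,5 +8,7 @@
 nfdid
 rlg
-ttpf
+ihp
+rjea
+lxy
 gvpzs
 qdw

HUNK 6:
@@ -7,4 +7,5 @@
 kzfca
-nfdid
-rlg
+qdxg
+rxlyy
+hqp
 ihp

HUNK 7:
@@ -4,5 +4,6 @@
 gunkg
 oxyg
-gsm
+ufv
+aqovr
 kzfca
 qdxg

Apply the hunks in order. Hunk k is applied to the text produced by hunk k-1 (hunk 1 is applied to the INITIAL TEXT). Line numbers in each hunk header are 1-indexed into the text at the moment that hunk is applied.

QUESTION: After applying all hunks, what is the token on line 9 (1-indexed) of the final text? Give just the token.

Hunk 1: at line 3 remove [orxa] add [kte,jxv] -> 9 lines: fabka qoqt gpciu agwv kte jxv ucl gvpzs qdw
Hunk 2: at line 3 remove [agwv,kte] add [gunkg,oxyg] -> 9 lines: fabka qoqt gpciu gunkg oxyg jxv ucl gvpzs qdw
Hunk 3: at line 4 remove [jxv,ucl] add [kme,rlg,ttpf] -> 10 lines: fabka qoqt gpciu gunkg oxyg kme rlg ttpf gvpzs qdw
Hunk 4: at line 5 remove [kme] add [gsm,kzfca,nfdid] -> 12 lines: fabka qoqt gpciu gunkg oxyg gsm kzfca nfdid rlg ttpf gvpzs qdw
Hunk 5: at line 8 remove [ttpf] add [ihp,rjea,lxy] -> 14 lines: fabka qoqt gpciu gunkg oxyg gsm kzfca nfdid rlg ihp rjea lxy gvpzs qdw
Hunk 6: at line 7 remove [nfdid,rlg] add [qdxg,rxlyy,hqp] -> 15 lines: fabka qoqt gpciu gunkg oxyg gsm kzfca qdxg rxlyy hqp ihp rjea lxy gvpzs qdw
Hunk 7: at line 4 remove [gsm] add [ufv,aqovr] -> 16 lines: fabka qoqt gpciu gunkg oxyg ufv aqovr kzfca qdxg rxlyy hqp ihp rjea lxy gvpzs qdw
Final line 9: qdxg

Answer: qdxg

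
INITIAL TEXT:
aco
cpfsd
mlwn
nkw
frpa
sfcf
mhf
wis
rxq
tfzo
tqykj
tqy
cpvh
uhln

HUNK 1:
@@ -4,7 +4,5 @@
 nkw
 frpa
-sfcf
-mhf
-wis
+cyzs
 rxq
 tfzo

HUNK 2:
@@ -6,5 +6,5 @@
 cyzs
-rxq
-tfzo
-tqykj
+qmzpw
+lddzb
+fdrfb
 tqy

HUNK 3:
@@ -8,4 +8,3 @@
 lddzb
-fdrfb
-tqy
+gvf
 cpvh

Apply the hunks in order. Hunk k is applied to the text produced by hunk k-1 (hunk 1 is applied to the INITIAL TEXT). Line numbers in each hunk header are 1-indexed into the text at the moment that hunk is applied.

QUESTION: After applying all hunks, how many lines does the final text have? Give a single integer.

Answer: 11

Derivation:
Hunk 1: at line 4 remove [sfcf,mhf,wis] add [cyzs] -> 12 lines: aco cpfsd mlwn nkw frpa cyzs rxq tfzo tqykj tqy cpvh uhln
Hunk 2: at line 6 remove [rxq,tfzo,tqykj] add [qmzpw,lddzb,fdrfb] -> 12 lines: aco cpfsd mlwn nkw frpa cyzs qmzpw lddzb fdrfb tqy cpvh uhln
Hunk 3: at line 8 remove [fdrfb,tqy] add [gvf] -> 11 lines: aco cpfsd mlwn nkw frpa cyzs qmzpw lddzb gvf cpvh uhln
Final line count: 11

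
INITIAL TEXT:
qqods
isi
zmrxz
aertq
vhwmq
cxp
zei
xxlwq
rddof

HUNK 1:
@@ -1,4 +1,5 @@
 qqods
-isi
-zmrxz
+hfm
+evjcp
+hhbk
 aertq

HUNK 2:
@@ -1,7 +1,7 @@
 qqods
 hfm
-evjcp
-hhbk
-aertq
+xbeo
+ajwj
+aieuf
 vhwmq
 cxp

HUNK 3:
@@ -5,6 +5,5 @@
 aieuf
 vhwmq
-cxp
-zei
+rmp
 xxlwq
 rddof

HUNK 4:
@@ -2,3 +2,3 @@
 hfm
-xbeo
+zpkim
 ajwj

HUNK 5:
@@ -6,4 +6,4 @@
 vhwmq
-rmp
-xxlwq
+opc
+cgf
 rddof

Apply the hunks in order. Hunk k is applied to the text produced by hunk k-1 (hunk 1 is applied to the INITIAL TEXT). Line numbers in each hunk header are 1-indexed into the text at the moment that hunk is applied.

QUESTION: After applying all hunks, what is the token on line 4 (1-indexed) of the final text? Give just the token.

Hunk 1: at line 1 remove [isi,zmrxz] add [hfm,evjcp,hhbk] -> 10 lines: qqods hfm evjcp hhbk aertq vhwmq cxp zei xxlwq rddof
Hunk 2: at line 1 remove [evjcp,hhbk,aertq] add [xbeo,ajwj,aieuf] -> 10 lines: qqods hfm xbeo ajwj aieuf vhwmq cxp zei xxlwq rddof
Hunk 3: at line 5 remove [cxp,zei] add [rmp] -> 9 lines: qqods hfm xbeo ajwj aieuf vhwmq rmp xxlwq rddof
Hunk 4: at line 2 remove [xbeo] add [zpkim] -> 9 lines: qqods hfm zpkim ajwj aieuf vhwmq rmp xxlwq rddof
Hunk 5: at line 6 remove [rmp,xxlwq] add [opc,cgf] -> 9 lines: qqods hfm zpkim ajwj aieuf vhwmq opc cgf rddof
Final line 4: ajwj

Answer: ajwj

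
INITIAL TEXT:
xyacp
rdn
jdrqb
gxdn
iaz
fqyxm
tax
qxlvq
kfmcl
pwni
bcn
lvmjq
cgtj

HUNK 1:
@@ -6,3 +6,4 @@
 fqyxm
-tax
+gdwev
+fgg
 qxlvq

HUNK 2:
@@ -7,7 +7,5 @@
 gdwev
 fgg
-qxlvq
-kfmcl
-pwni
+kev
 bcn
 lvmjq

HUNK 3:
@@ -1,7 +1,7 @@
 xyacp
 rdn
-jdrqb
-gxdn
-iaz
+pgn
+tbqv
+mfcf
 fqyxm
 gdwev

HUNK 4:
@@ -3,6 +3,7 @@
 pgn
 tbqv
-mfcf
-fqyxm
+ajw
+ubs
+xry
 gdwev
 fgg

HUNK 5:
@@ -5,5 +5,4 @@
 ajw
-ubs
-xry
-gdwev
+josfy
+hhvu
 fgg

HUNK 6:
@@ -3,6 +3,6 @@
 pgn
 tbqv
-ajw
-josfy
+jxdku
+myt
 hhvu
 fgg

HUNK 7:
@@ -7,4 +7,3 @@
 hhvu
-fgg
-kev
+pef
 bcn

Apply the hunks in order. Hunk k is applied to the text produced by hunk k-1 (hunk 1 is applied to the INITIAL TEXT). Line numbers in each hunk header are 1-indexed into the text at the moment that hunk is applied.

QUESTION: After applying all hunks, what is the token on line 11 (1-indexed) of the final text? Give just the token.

Hunk 1: at line 6 remove [tax] add [gdwev,fgg] -> 14 lines: xyacp rdn jdrqb gxdn iaz fqyxm gdwev fgg qxlvq kfmcl pwni bcn lvmjq cgtj
Hunk 2: at line 7 remove [qxlvq,kfmcl,pwni] add [kev] -> 12 lines: xyacp rdn jdrqb gxdn iaz fqyxm gdwev fgg kev bcn lvmjq cgtj
Hunk 3: at line 1 remove [jdrqb,gxdn,iaz] add [pgn,tbqv,mfcf] -> 12 lines: xyacp rdn pgn tbqv mfcf fqyxm gdwev fgg kev bcn lvmjq cgtj
Hunk 4: at line 3 remove [mfcf,fqyxm] add [ajw,ubs,xry] -> 13 lines: xyacp rdn pgn tbqv ajw ubs xry gdwev fgg kev bcn lvmjq cgtj
Hunk 5: at line 5 remove [ubs,xry,gdwev] add [josfy,hhvu] -> 12 lines: xyacp rdn pgn tbqv ajw josfy hhvu fgg kev bcn lvmjq cgtj
Hunk 6: at line 3 remove [ajw,josfy] add [jxdku,myt] -> 12 lines: xyacp rdn pgn tbqv jxdku myt hhvu fgg kev bcn lvmjq cgtj
Hunk 7: at line 7 remove [fgg,kev] add [pef] -> 11 lines: xyacp rdn pgn tbqv jxdku myt hhvu pef bcn lvmjq cgtj
Final line 11: cgtj

Answer: cgtj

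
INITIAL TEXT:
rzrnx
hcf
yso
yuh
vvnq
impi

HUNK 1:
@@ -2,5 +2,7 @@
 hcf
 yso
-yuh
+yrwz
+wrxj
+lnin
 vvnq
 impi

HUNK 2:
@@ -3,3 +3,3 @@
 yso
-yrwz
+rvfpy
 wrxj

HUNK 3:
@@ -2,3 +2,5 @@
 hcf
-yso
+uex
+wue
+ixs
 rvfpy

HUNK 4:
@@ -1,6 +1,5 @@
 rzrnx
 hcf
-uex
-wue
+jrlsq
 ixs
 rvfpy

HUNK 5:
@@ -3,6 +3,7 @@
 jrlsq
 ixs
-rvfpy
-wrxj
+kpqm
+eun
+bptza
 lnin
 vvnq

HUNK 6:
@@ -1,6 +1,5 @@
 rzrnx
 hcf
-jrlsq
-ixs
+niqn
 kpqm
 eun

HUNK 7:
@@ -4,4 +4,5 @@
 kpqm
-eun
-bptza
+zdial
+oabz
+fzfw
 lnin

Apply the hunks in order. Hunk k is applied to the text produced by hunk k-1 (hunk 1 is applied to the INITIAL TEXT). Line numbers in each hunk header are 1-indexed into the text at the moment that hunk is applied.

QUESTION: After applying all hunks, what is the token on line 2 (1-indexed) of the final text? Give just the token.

Hunk 1: at line 2 remove [yuh] add [yrwz,wrxj,lnin] -> 8 lines: rzrnx hcf yso yrwz wrxj lnin vvnq impi
Hunk 2: at line 3 remove [yrwz] add [rvfpy] -> 8 lines: rzrnx hcf yso rvfpy wrxj lnin vvnq impi
Hunk 3: at line 2 remove [yso] add [uex,wue,ixs] -> 10 lines: rzrnx hcf uex wue ixs rvfpy wrxj lnin vvnq impi
Hunk 4: at line 1 remove [uex,wue] add [jrlsq] -> 9 lines: rzrnx hcf jrlsq ixs rvfpy wrxj lnin vvnq impi
Hunk 5: at line 3 remove [rvfpy,wrxj] add [kpqm,eun,bptza] -> 10 lines: rzrnx hcf jrlsq ixs kpqm eun bptza lnin vvnq impi
Hunk 6: at line 1 remove [jrlsq,ixs] add [niqn] -> 9 lines: rzrnx hcf niqn kpqm eun bptza lnin vvnq impi
Hunk 7: at line 4 remove [eun,bptza] add [zdial,oabz,fzfw] -> 10 lines: rzrnx hcf niqn kpqm zdial oabz fzfw lnin vvnq impi
Final line 2: hcf

Answer: hcf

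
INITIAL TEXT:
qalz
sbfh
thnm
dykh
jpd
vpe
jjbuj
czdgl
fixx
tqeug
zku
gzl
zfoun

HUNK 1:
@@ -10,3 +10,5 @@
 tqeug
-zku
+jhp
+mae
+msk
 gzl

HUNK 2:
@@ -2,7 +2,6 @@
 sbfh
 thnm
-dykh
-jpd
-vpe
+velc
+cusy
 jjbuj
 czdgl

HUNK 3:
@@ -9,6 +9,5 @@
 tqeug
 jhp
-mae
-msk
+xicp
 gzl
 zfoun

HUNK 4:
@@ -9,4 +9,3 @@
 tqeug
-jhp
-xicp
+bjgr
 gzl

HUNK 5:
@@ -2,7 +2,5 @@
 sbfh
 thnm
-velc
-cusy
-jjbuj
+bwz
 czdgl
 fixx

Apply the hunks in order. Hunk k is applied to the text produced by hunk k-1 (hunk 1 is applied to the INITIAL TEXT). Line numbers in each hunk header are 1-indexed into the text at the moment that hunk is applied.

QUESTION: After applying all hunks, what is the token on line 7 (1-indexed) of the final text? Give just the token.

Answer: tqeug

Derivation:
Hunk 1: at line 10 remove [zku] add [jhp,mae,msk] -> 15 lines: qalz sbfh thnm dykh jpd vpe jjbuj czdgl fixx tqeug jhp mae msk gzl zfoun
Hunk 2: at line 2 remove [dykh,jpd,vpe] add [velc,cusy] -> 14 lines: qalz sbfh thnm velc cusy jjbuj czdgl fixx tqeug jhp mae msk gzl zfoun
Hunk 3: at line 9 remove [mae,msk] add [xicp] -> 13 lines: qalz sbfh thnm velc cusy jjbuj czdgl fixx tqeug jhp xicp gzl zfoun
Hunk 4: at line 9 remove [jhp,xicp] add [bjgr] -> 12 lines: qalz sbfh thnm velc cusy jjbuj czdgl fixx tqeug bjgr gzl zfoun
Hunk 5: at line 2 remove [velc,cusy,jjbuj] add [bwz] -> 10 lines: qalz sbfh thnm bwz czdgl fixx tqeug bjgr gzl zfoun
Final line 7: tqeug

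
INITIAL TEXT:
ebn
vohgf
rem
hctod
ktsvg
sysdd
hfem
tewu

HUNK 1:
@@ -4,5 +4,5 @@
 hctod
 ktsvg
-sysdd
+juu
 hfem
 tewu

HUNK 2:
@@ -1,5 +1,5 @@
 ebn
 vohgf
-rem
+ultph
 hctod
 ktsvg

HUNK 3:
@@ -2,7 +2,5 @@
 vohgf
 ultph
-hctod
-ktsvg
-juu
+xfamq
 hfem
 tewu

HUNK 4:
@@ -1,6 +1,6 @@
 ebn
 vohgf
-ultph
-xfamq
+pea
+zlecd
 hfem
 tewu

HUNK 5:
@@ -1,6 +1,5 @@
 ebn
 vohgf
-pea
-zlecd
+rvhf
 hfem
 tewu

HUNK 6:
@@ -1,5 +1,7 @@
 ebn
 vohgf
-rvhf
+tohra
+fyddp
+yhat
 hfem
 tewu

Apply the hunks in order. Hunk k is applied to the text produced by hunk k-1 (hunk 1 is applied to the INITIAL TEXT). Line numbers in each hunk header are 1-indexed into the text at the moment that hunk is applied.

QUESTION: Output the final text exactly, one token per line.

Answer: ebn
vohgf
tohra
fyddp
yhat
hfem
tewu

Derivation:
Hunk 1: at line 4 remove [sysdd] add [juu] -> 8 lines: ebn vohgf rem hctod ktsvg juu hfem tewu
Hunk 2: at line 1 remove [rem] add [ultph] -> 8 lines: ebn vohgf ultph hctod ktsvg juu hfem tewu
Hunk 3: at line 2 remove [hctod,ktsvg,juu] add [xfamq] -> 6 lines: ebn vohgf ultph xfamq hfem tewu
Hunk 4: at line 1 remove [ultph,xfamq] add [pea,zlecd] -> 6 lines: ebn vohgf pea zlecd hfem tewu
Hunk 5: at line 1 remove [pea,zlecd] add [rvhf] -> 5 lines: ebn vohgf rvhf hfem tewu
Hunk 6: at line 1 remove [rvhf] add [tohra,fyddp,yhat] -> 7 lines: ebn vohgf tohra fyddp yhat hfem tewu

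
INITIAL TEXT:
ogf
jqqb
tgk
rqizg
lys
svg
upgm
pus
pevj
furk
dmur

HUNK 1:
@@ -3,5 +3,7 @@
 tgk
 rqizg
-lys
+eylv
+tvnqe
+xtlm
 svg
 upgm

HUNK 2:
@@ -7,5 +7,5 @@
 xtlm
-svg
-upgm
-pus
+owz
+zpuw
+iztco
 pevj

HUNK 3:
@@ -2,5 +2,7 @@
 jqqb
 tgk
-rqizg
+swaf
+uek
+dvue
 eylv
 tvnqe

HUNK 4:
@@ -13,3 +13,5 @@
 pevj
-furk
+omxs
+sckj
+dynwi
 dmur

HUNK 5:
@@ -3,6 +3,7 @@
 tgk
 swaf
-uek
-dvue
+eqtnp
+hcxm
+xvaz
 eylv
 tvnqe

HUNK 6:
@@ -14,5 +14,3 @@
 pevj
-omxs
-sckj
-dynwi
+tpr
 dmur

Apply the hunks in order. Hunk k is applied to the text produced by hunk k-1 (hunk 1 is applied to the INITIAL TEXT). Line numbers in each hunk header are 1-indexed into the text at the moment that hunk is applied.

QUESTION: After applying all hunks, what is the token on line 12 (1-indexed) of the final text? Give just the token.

Answer: zpuw

Derivation:
Hunk 1: at line 3 remove [lys] add [eylv,tvnqe,xtlm] -> 13 lines: ogf jqqb tgk rqizg eylv tvnqe xtlm svg upgm pus pevj furk dmur
Hunk 2: at line 7 remove [svg,upgm,pus] add [owz,zpuw,iztco] -> 13 lines: ogf jqqb tgk rqizg eylv tvnqe xtlm owz zpuw iztco pevj furk dmur
Hunk 3: at line 2 remove [rqizg] add [swaf,uek,dvue] -> 15 lines: ogf jqqb tgk swaf uek dvue eylv tvnqe xtlm owz zpuw iztco pevj furk dmur
Hunk 4: at line 13 remove [furk] add [omxs,sckj,dynwi] -> 17 lines: ogf jqqb tgk swaf uek dvue eylv tvnqe xtlm owz zpuw iztco pevj omxs sckj dynwi dmur
Hunk 5: at line 3 remove [uek,dvue] add [eqtnp,hcxm,xvaz] -> 18 lines: ogf jqqb tgk swaf eqtnp hcxm xvaz eylv tvnqe xtlm owz zpuw iztco pevj omxs sckj dynwi dmur
Hunk 6: at line 14 remove [omxs,sckj,dynwi] add [tpr] -> 16 lines: ogf jqqb tgk swaf eqtnp hcxm xvaz eylv tvnqe xtlm owz zpuw iztco pevj tpr dmur
Final line 12: zpuw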